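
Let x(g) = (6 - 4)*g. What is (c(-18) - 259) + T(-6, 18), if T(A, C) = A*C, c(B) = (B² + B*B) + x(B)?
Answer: 245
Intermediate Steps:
x(g) = 2*g
c(B) = 2*B + 2*B² (c(B) = (B² + B*B) + 2*B = (B² + B²) + 2*B = 2*B² + 2*B = 2*B + 2*B²)
(c(-18) - 259) + T(-6, 18) = (2*(-18)*(1 - 18) - 259) - 6*18 = (2*(-18)*(-17) - 259) - 108 = (612 - 259) - 108 = 353 - 108 = 245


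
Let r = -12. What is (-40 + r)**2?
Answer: 2704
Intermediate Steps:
(-40 + r)**2 = (-40 - 12)**2 = (-52)**2 = 2704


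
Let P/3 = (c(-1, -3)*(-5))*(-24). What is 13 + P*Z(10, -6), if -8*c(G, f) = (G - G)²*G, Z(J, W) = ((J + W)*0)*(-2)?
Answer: 13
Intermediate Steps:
Z(J, W) = 0 (Z(J, W) = 0*(-2) = 0)
c(G, f) = 0 (c(G, f) = -(G - G)²*G/8 = -0²*G/8 = -0*G = -⅛*0 = 0)
P = 0 (P = 3*((0*(-5))*(-24)) = 3*(0*(-24)) = 3*0 = 0)
13 + P*Z(10, -6) = 13 + 0*0 = 13 + 0 = 13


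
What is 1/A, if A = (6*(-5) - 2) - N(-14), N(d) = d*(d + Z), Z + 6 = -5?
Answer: -1/382 ≈ -0.0026178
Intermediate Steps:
Z = -11 (Z = -6 - 5 = -11)
N(d) = d*(-11 + d) (N(d) = d*(d - 11) = d*(-11 + d))
A = -382 (A = (6*(-5) - 2) - (-14)*(-11 - 14) = (-30 - 2) - (-14)*(-25) = -32 - 1*350 = -32 - 350 = -382)
1/A = 1/(-382) = -1/382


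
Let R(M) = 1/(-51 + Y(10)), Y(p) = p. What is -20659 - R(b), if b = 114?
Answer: -847018/41 ≈ -20659.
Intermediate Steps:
R(M) = -1/41 (R(M) = 1/(-51 + 10) = 1/(-41) = -1/41)
-20659 - R(b) = -20659 - 1*(-1/41) = -20659 + 1/41 = -847018/41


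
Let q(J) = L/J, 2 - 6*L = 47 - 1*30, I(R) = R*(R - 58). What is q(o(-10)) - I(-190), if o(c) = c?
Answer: -188479/4 ≈ -47120.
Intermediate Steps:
I(R) = R*(-58 + R)
L = -5/2 (L = ⅓ - (47 - 1*30)/6 = ⅓ - (47 - 30)/6 = ⅓ - ⅙*17 = ⅓ - 17/6 = -5/2 ≈ -2.5000)
q(J) = -5/(2*J)
q(o(-10)) - I(-190) = -5/2/(-10) - (-190)*(-58 - 190) = -5/2*(-⅒) - (-190)*(-248) = ¼ - 1*47120 = ¼ - 47120 = -188479/4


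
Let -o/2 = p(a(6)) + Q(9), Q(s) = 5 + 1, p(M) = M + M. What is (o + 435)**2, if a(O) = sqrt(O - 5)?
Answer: 175561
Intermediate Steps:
a(O) = sqrt(-5 + O)
p(M) = 2*M
Q(s) = 6
o = -16 (o = -2*(2*sqrt(-5 + 6) + 6) = -2*(2*sqrt(1) + 6) = -2*(2*1 + 6) = -2*(2 + 6) = -2*8 = -16)
(o + 435)**2 = (-16 + 435)**2 = 419**2 = 175561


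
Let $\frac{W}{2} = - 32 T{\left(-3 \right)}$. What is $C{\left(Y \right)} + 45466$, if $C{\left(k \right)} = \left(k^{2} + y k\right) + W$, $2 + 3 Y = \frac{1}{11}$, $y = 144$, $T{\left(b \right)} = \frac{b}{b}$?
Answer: $\frac{5482603}{121} \approx 45311.0$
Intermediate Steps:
$T{\left(b \right)} = 1$
$W = -64$ ($W = 2 \left(\left(-32\right) 1\right) = 2 \left(-32\right) = -64$)
$Y = - \frac{7}{11}$ ($Y = - \frac{2}{3} + \frac{1}{3 \cdot 11} = - \frac{2}{3} + \frac{1}{3} \cdot \frac{1}{11} = - \frac{2}{3} + \frac{1}{33} = - \frac{7}{11} \approx -0.63636$)
$C{\left(k \right)} = -64 + k^{2} + 144 k$ ($C{\left(k \right)} = \left(k^{2} + 144 k\right) - 64 = -64 + k^{2} + 144 k$)
$C{\left(Y \right)} + 45466 = \left(-64 + \left(- \frac{7}{11}\right)^{2} + 144 \left(- \frac{7}{11}\right)\right) + 45466 = \left(-64 + \frac{49}{121} - \frac{1008}{11}\right) + 45466 = - \frac{18783}{121} + 45466 = \frac{5482603}{121}$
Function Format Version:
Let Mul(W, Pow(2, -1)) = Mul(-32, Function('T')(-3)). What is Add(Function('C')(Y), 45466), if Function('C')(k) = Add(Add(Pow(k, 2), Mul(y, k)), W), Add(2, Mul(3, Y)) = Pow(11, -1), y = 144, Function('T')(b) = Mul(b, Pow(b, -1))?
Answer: Rational(5482603, 121) ≈ 45311.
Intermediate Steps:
Function('T')(b) = 1
W = -64 (W = Mul(2, Mul(-32, 1)) = Mul(2, -32) = -64)
Y = Rational(-7, 11) (Y = Add(Rational(-2, 3), Mul(Rational(1, 3), Pow(11, -1))) = Add(Rational(-2, 3), Mul(Rational(1, 3), Rational(1, 11))) = Add(Rational(-2, 3), Rational(1, 33)) = Rational(-7, 11) ≈ -0.63636)
Function('C')(k) = Add(-64, Pow(k, 2), Mul(144, k)) (Function('C')(k) = Add(Add(Pow(k, 2), Mul(144, k)), -64) = Add(-64, Pow(k, 2), Mul(144, k)))
Add(Function('C')(Y), 45466) = Add(Add(-64, Pow(Rational(-7, 11), 2), Mul(144, Rational(-7, 11))), 45466) = Add(Add(-64, Rational(49, 121), Rational(-1008, 11)), 45466) = Add(Rational(-18783, 121), 45466) = Rational(5482603, 121)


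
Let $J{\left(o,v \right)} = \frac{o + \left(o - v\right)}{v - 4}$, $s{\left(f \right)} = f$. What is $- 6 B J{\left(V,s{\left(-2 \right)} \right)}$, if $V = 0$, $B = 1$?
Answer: $2$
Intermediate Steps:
$J{\left(o,v \right)} = \frac{- v + 2 o}{-4 + v}$
$- 6 B J{\left(V,s{\left(-2 \right)} \right)} = \left(-6\right) 1 \frac{\left(-1\right) \left(-2\right) + 2 \cdot 0}{-4 - 2} = - 6 \frac{2 + 0}{-6} = - 6 \left(\left(- \frac{1}{6}\right) 2\right) = \left(-6\right) \left(- \frac{1}{3}\right) = 2$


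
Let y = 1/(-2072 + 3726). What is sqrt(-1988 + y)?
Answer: I*sqrt(5438601754)/1654 ≈ 44.587*I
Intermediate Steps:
y = 1/1654 ≈ 0.00060460
sqrt(-1988 + y) = sqrt(-1988 + 1/1654) = sqrt(-3288151/1654) = I*sqrt(5438601754)/1654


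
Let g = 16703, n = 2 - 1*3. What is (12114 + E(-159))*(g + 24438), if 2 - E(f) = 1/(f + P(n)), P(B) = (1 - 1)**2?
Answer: 79255873745/159 ≈ 4.9846e+8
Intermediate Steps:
n = -1 (n = 2 - 3 = -1)
P(B) = 0 (P(B) = 0**2 = 0)
E(f) = 2 - 1/f (E(f) = 2 - 1/(f + 0) = 2 - 1/f)
(12114 + E(-159))*(g + 24438) = (12114 + (2 - 1/(-159)))*(16703 + 24438) = (12114 + (2 - 1*(-1/159)))*41141 = (12114 + (2 + 1/159))*41141 = (12114 + 319/159)*41141 = (1926445/159)*41141 = 79255873745/159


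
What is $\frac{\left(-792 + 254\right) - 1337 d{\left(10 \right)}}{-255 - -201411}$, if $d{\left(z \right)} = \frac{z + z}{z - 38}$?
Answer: $\frac{139}{67052} \approx 0.002073$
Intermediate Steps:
$d{\left(z \right)} = \frac{2 z}{-38 + z}$
$\frac{\left(-792 + 254\right) - 1337 d{\left(10 \right)}}{-255 - -201411} = \frac{\left(-792 + 254\right) - 1337 \cdot 2 \cdot 10 \frac{1}{-38 + 10}}{-255 - -201411} = \frac{-538 - 1337 \cdot 2 \cdot 10 \frac{1}{-28}}{-255 + 201411} = \frac{-538 - 1337 \cdot 2 \cdot 10 \left(- \frac{1}{28}\right)}{201156} = \left(-538 - -955\right) \frac{1}{201156} = \left(-538 + 955\right) \frac{1}{201156} = 417 \cdot \frac{1}{201156} = \frac{139}{67052}$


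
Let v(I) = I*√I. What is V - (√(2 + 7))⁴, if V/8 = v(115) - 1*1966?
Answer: -15809 + 920*√115 ≈ -5943.1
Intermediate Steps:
v(I) = I^(3/2)
V = -15728 + 920*√115 (V = 8*(115^(3/2) - 1*1966) = 8*(115*√115 - 1966) = 8*(-1966 + 115*√115) = -15728 + 920*√115 ≈ -5862.1)
V - (√(2 + 7))⁴ = (-15728 + 920*√115) - (√(2 + 7))⁴ = (-15728 + 920*√115) - (√9)⁴ = (-15728 + 920*√115) - 1*3⁴ = (-15728 + 920*√115) - 1*81 = (-15728 + 920*√115) - 81 = -15809 + 920*√115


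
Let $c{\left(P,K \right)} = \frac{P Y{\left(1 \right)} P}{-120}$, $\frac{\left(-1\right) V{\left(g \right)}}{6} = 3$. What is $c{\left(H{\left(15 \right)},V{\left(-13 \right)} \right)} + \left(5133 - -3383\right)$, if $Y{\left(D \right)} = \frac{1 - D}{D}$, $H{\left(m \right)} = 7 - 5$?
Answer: $8516$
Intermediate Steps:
$V{\left(g \right)} = -18$ ($V{\left(g \right)} = \left(-6\right) 3 = -18$)
$H{\left(m \right)} = 2$
$Y{\left(D \right)} = \frac{1 - D}{D}$
$c{\left(P,K \right)} = 0$ ($c{\left(P,K \right)} = \frac{P \frac{1 - 1}{1} P}{-120} = P 1 \left(1 - 1\right) P \left(- \frac{1}{120}\right) = P 1 \cdot 0 P \left(- \frac{1}{120}\right) = P 0 P \left(- \frac{1}{120}\right) = 0 P \left(- \frac{1}{120}\right) = 0 \left(- \frac{1}{120}\right) = 0$)
$c{\left(H{\left(15 \right)},V{\left(-13 \right)} \right)} + \left(5133 - -3383\right) = 0 + \left(5133 - -3383\right) = 0 + \left(5133 + 3383\right) = 0 + 8516 = 8516$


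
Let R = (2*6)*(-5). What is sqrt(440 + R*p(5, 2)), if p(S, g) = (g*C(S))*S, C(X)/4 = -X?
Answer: 2*sqrt(3110) ≈ 111.53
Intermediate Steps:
C(X) = -4*X (C(X) = 4*(-X) = -4*X)
p(S, g) = -4*g*S**2 (p(S, g) = (g*(-4*S))*S = (-4*S*g)*S = -4*g*S**2)
R = -60 (R = 12*(-5) = -60)
sqrt(440 + R*p(5, 2)) = sqrt(440 - (-240)*2*5**2) = sqrt(440 - (-240)*2*25) = sqrt(440 - 60*(-200)) = sqrt(440 + 12000) = sqrt(12440) = 2*sqrt(3110)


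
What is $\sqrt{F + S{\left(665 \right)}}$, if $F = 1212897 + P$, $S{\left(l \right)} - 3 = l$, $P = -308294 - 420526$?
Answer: $\sqrt{484745} \approx 696.24$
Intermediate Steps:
$P = -728820$
$S{\left(l \right)} = 3 + l$
$F = 484077$ ($F = 1212897 - 728820 = 484077$)
$\sqrt{F + S{\left(665 \right)}} = \sqrt{484077 + \left(3 + 665\right)} = \sqrt{484077 + 668} = \sqrt{484745}$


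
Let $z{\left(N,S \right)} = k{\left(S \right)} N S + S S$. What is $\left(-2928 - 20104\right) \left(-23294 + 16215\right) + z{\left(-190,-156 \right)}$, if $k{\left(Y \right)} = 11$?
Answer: $163393904$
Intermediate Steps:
$z{\left(N,S \right)} = S^{2} + 11 N S$ ($z{\left(N,S \right)} = 11 N S + S S = 11 N S + S^{2} = S^{2} + 11 N S$)
$\left(-2928 - 20104\right) \left(-23294 + 16215\right) + z{\left(-190,-156 \right)} = \left(-2928 - 20104\right) \left(-23294 + 16215\right) - 156 \left(-156 + 11 \left(-190\right)\right) = \left(-23032\right) \left(-7079\right) - 156 \left(-156 - 2090\right) = 163043528 - -350376 = 163043528 + 350376 = 163393904$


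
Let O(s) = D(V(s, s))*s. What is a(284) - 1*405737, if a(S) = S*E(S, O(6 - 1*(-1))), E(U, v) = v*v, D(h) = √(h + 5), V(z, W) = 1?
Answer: -322241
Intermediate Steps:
D(h) = √(5 + h)
O(s) = s*√6 (O(s) = √(5 + 1)*s = √6*s = s*√6)
E(U, v) = v²
a(S) = 294*S (a(S) = S*((6 - 1*(-1))*√6)² = S*((6 + 1)*√6)² = S*(7*√6)² = S*294 = 294*S)
a(284) - 1*405737 = 294*284 - 1*405737 = 83496 - 405737 = -322241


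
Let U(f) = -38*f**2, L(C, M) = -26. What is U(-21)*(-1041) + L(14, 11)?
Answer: 17445052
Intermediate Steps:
U(-21)*(-1041) + L(14, 11) = -38*(-21)**2*(-1041) - 26 = -38*441*(-1041) - 26 = -16758*(-1041) - 26 = 17445078 - 26 = 17445052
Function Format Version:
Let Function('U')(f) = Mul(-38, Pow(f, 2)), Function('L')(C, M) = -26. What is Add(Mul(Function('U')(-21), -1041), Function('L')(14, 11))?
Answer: 17445052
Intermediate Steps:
Add(Mul(Function('U')(-21), -1041), Function('L')(14, 11)) = Add(Mul(Mul(-38, Pow(-21, 2)), -1041), -26) = Add(Mul(Mul(-38, 441), -1041), -26) = Add(Mul(-16758, -1041), -26) = Add(17445078, -26) = 17445052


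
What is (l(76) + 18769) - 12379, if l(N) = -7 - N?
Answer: 6307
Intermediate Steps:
(l(76) + 18769) - 12379 = ((-7 - 1*76) + 18769) - 12379 = ((-7 - 76) + 18769) - 12379 = (-83 + 18769) - 12379 = 18686 - 12379 = 6307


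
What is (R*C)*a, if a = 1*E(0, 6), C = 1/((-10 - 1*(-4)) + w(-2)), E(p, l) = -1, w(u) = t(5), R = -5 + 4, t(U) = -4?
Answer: -1/10 ≈ -0.10000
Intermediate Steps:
R = -1
w(u) = -4
C = -1/10 (C = 1/((-10 - 1*(-4)) - 4) = 1/((-10 + 4) - 4) = 1/(-6 - 4) = 1/(-10) = -1/10 ≈ -0.10000)
a = -1 (a = 1*(-1) = -1)
(R*C)*a = -1*(-1/10)*(-1) = (1/10)*(-1) = -1/10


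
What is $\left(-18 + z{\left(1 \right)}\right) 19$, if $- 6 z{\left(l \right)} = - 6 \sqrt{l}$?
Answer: $-323$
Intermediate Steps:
$z{\left(l \right)} = \sqrt{l}$ ($z{\left(l \right)} = - \frac{\left(-6\right) \sqrt{l}}{6} = \sqrt{l}$)
$\left(-18 + z{\left(1 \right)}\right) 19 = \left(-18 + \sqrt{1}\right) 19 = \left(-18 + 1\right) 19 = \left(-17\right) 19 = -323$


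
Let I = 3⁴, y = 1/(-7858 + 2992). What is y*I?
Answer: -27/1622 ≈ -0.016646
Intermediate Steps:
y = -1/4866 (y = 1/(-4866) = -1/4866 ≈ -0.00020551)
I = 81
y*I = -1/4866*81 = -27/1622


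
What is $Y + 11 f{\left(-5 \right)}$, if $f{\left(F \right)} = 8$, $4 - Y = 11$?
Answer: $81$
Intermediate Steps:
$Y = -7$ ($Y = 4 - 11 = -7$)
$Y + 11 f{\left(-5 \right)} = -7 + 11 \cdot 8 = -7 + 88 = 81$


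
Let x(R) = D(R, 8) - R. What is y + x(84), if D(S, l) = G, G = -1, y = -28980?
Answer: -29065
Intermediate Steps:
D(S, l) = -1
x(R) = -1 - R
y + x(84) = -28980 + (-1 - 1*84) = -28980 + (-1 - 84) = -28980 - 85 = -29065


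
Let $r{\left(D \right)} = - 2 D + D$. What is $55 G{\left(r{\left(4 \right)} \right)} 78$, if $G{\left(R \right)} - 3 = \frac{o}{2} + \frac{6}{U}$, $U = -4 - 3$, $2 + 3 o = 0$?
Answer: $\frac{54340}{7} \approx 7762.9$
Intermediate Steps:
$o = - \frac{2}{3}$ ($o = - \frac{2}{3} + \frac{1}{3} \cdot 0 = - \frac{2}{3} + 0 = - \frac{2}{3} \approx -0.66667$)
$r{\left(D \right)} = - D$
$U = -7$ ($U = -4 - 3 = -7$)
$G{\left(R \right)} = \frac{38}{21}$ ($G{\left(R \right)} = 3 + \left(- \frac{2}{3 \cdot 2} + \frac{6}{-7}\right) = 3 + \left(\left(- \frac{2}{3}\right) \frac{1}{2} + 6 \left(- \frac{1}{7}\right)\right) = 3 - \frac{25}{21} = \frac{38}{21}$)
$55 G{\left(r{\left(4 \right)} \right)} 78 = 55 \cdot \frac{38}{21} \cdot 78 = \frac{2090}{21} \cdot 78 = \frac{54340}{7}$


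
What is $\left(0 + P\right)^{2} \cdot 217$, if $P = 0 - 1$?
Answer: $217$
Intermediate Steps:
$P = -1$ ($P = 0 - 1 = -1$)
$\left(0 + P\right)^{2} \cdot 217 = \left(0 - 1\right)^{2} \cdot 217 = \left(-1\right)^{2} \cdot 217 = 1 \cdot 217 = 217$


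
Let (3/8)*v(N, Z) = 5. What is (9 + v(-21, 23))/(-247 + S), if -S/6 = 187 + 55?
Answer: -67/5097 ≈ -0.013145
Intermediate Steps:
S = -1452 (S = -6*(187 + 55) = -6*242 = -1452)
v(N, Z) = 40/3 (v(N, Z) = (8/3)*5 = 40/3)
(9 + v(-21, 23))/(-247 + S) = (9 + 40/3)/(-247 - 1452) = (67/3)/(-1699) = (67/3)*(-1/1699) = -67/5097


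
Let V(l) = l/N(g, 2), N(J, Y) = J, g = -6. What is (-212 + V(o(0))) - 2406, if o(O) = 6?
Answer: -2619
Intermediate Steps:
V(l) = -l/6 (V(l) = l/(-6) = l*(-1/6) = -l/6)
(-212 + V(o(0))) - 2406 = (-212 - 1/6*6) - 2406 = (-212 - 1) - 2406 = -213 - 2406 = -2619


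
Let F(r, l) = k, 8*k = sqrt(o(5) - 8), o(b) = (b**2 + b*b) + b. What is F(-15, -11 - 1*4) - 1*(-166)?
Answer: 166 + sqrt(47)/8 ≈ 166.86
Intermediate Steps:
o(b) = b + 2*b**2 (o(b) = (b**2 + b**2) + b = 2*b**2 + b = b + 2*b**2)
k = sqrt(47)/8 (k = sqrt(5*(1 + 2*5) - 8)/8 = sqrt(5*(1 + 10) - 8)/8 = sqrt(5*11 - 8)/8 = sqrt(55 - 8)/8 = sqrt(47)/8 ≈ 0.85696)
F(r, l) = sqrt(47)/8
F(-15, -11 - 1*4) - 1*(-166) = sqrt(47)/8 - 1*(-166) = sqrt(47)/8 + 166 = 166 + sqrt(47)/8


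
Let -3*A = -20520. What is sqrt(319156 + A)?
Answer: 2*sqrt(81499) ≈ 570.96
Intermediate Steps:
A = 6840 (A = -1/3*(-20520) = 6840)
sqrt(319156 + A) = sqrt(319156 + 6840) = sqrt(325996) = 2*sqrt(81499)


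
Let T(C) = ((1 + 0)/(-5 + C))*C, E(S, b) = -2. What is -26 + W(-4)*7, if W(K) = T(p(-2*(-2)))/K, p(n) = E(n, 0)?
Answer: -53/2 ≈ -26.500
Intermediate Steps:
p(n) = -2
T(C) = C/(-5 + C) (T(C) = (1/(-5 + C))*C = C/(-5 + C))
W(K) = 2/(7*K) (W(K) = (-2/(-5 - 2))/K = (-2/(-7))/K = (-2*(-⅐))/K = 2/(7*K))
-26 + W(-4)*7 = -26 + ((2/7)/(-4))*7 = -26 + ((2/7)*(-¼))*7 = -26 - 1/14*7 = -26 - ½ = -53/2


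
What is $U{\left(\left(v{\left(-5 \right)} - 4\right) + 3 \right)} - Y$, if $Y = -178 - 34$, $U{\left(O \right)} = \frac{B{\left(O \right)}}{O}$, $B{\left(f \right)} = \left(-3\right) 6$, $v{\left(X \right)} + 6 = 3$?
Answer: $\frac{433}{2} \approx 216.5$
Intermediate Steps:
$v{\left(X \right)} = -3$ ($v{\left(X \right)} = -6 + 3 = -3$)
$B{\left(f \right)} = -18$
$U{\left(O \right)} = - \frac{18}{O}$
$Y = -212$ ($Y = -178 - 34 = -212$)
$U{\left(\left(v{\left(-5 \right)} - 4\right) + 3 \right)} - Y = - \frac{18}{\left(-3 - 4\right) + 3} - -212 = - \frac{18}{-7 + 3} + 212 = - \frac{18}{-4} + 212 = \left(-18\right) \left(- \frac{1}{4}\right) + 212 = \frac{9}{2} + 212 = \frac{433}{2}$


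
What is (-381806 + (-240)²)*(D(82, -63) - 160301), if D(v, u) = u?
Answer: 51990970984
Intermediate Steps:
(-381806 + (-240)²)*(D(82, -63) - 160301) = (-381806 + (-240)²)*(-63 - 160301) = (-381806 + 57600)*(-160364) = -324206*(-160364) = 51990970984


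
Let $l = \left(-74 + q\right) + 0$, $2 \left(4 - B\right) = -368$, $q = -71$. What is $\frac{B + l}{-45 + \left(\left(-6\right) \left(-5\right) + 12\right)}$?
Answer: $- \frac{43}{3} \approx -14.333$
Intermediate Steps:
$B = 188$ ($B = 4 - -184 = 4 + 184 = 188$)
$l = -145$ ($l = \left(-74 - 71\right) + 0 = -145 + 0 = -145$)
$\frac{B + l}{-45 + \left(\left(-6\right) \left(-5\right) + 12\right)} = \frac{188 - 145}{-45 + \left(\left(-6\right) \left(-5\right) + 12\right)} = \frac{43}{-45 + \left(30 + 12\right)} = \frac{43}{-45 + 42} = \frac{43}{-3} = 43 \left(- \frac{1}{3}\right) = - \frac{43}{3}$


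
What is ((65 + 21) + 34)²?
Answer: 14400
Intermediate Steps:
((65 + 21) + 34)² = (86 + 34)² = 120² = 14400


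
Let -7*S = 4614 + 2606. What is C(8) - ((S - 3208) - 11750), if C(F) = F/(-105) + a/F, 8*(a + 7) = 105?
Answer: 107453593/6720 ≈ 15990.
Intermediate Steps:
a = 49/8 (a = -7 + (⅛)*105 = -7 + 105/8 = 49/8 ≈ 6.1250)
S = -7220/7 (S = -(4614 + 2606)/7 = -⅐*7220 = -7220/7 ≈ -1031.4)
C(F) = -F/105 + 49/(8*F) (C(F) = F/(-105) + 49/(8*F) = F*(-1/105) + 49/(8*F) = -F/105 + 49/(8*F))
C(8) - ((S - 3208) - 11750) = (-1/105*8 + (49/8)/8) - ((-7220/7 - 3208) - 11750) = (-8/105 + (49/8)*(⅛)) - (-29676/7 - 11750) = (-8/105 + 49/64) - 1*(-111926/7) = 4633/6720 + 111926/7 = 107453593/6720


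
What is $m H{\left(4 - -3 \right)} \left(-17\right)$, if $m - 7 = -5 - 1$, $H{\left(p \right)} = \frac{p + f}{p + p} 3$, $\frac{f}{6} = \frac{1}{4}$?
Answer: $- \frac{867}{28} \approx -30.964$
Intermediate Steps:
$f = \frac{3}{2}$ ($f = \frac{6}{4} = 6 \cdot \frac{1}{4} = \frac{3}{2} \approx 1.5$)
$H{\left(p \right)} = \frac{3 \left(\frac{3}{2} + p\right)}{2 p}$ ($H{\left(p \right)} = \frac{p + \frac{3}{2}}{p + p} 3 = \frac{\frac{3}{2} + p}{2 p} 3 = \frac{3 \left(\frac{3}{2} + p\right)}{2 p}$)
$m = 1$ ($m = 7 - 6 = 1$)
$m H{\left(4 - -3 \right)} \left(-17\right) = 1 \frac{3 \left(3 + 2 \left(4 - -3\right)\right)}{4 \left(4 - -3\right)} \left(-17\right) = 1 \frac{3 \left(3 + 2 \left(4 + 3\right)\right)}{4 \left(4 + 3\right)} \left(-17\right) = 1 \frac{3 \left(3 + 2 \cdot 7\right)}{4 \cdot 7} \left(-17\right) = 1 \cdot \frac{3}{4} \cdot \frac{1}{7} \left(3 + 14\right) \left(-17\right) = 1 \cdot \frac{3}{4} \cdot \frac{1}{7} \cdot 17 \left(-17\right) = 1 \cdot \frac{51}{28} \left(-17\right) = \frac{51}{28} \left(-17\right) = - \frac{867}{28}$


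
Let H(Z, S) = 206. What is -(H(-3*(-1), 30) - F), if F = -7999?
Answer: -8205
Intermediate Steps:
-(H(-3*(-1), 30) - F) = -(206 - 1*(-7999)) = -(206 + 7999) = -1*8205 = -8205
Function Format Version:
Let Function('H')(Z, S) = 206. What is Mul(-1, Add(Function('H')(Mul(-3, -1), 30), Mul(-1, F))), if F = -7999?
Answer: -8205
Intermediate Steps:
Mul(-1, Add(Function('H')(Mul(-3, -1), 30), Mul(-1, F))) = Mul(-1, Add(206, Mul(-1, -7999))) = Mul(-1, Add(206, 7999)) = Mul(-1, 8205) = -8205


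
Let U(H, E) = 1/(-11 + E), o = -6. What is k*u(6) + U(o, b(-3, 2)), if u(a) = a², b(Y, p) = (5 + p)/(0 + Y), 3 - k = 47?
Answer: -63363/40 ≈ -1584.1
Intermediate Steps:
k = -44 (k = 3 - 1*47 = 3 - 47 = -44)
b(Y, p) = (5 + p)/Y
k*u(6) + U(o, b(-3, 2)) = -44*6² + 1/(-11 + (5 + 2)/(-3)) = -44*36 + 1/(-11 - ⅓*7) = -1584 + 1/(-11 - 7/3) = -1584 + 1/(-40/3) = -1584 - 3/40 = -63363/40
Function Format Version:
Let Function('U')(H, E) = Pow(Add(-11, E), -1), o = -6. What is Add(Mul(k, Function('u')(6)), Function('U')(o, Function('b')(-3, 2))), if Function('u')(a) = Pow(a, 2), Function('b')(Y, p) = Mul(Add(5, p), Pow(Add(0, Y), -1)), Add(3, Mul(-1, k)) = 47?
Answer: Rational(-63363, 40) ≈ -1584.1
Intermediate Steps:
k = -44 (k = Add(3, Mul(-1, 47)) = Add(3, -47) = -44)
Function('b')(Y, p) = Mul(Pow(Y, -1), Add(5, p)) (Function('b')(Y, p) = Mul(Add(5, p), Pow(Y, -1)) = Mul(Pow(Y, -1), Add(5, p)))
Add(Mul(k, Function('u')(6)), Function('U')(o, Function('b')(-3, 2))) = Add(Mul(-44, Pow(6, 2)), Pow(Add(-11, Mul(Pow(-3, -1), Add(5, 2))), -1)) = Add(Mul(-44, 36), Pow(Add(-11, Mul(Rational(-1, 3), 7)), -1)) = Add(-1584, Pow(Add(-11, Rational(-7, 3)), -1)) = Add(-1584, Pow(Rational(-40, 3), -1)) = Add(-1584, Rational(-3, 40)) = Rational(-63363, 40)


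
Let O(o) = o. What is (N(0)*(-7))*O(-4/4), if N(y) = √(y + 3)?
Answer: 7*√3 ≈ 12.124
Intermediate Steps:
N(y) = √(3 + y)
(N(0)*(-7))*O(-4/4) = (√(3 + 0)*(-7))*(-4/4) = (√3*(-7))*(-4*¼) = -7*√3*(-1) = 7*√3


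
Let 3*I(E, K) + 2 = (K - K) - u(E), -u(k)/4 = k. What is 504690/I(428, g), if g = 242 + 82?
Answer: 16823/19 ≈ 885.42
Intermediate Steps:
u(k) = -4*k
g = 324
I(E, K) = -2/3 + 4*E/3 (I(E, K) = -2/3 + ((K - K) - (-4)*E)/3 = -2/3 + (0 + 4*E)/3 = -2/3 + (4*E)/3 = -2/3 + 4*E/3)
504690/I(428, g) = 504690/(-2/3 + (4/3)*428) = 504690/(-2/3 + 1712/3) = 504690/570 = 504690*(1/570) = 16823/19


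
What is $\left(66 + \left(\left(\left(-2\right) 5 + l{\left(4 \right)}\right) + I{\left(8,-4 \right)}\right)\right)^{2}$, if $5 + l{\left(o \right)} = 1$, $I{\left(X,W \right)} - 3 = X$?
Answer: $3969$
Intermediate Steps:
$I{\left(X,W \right)} = 3 + X$
$l{\left(o \right)} = -4$ ($l{\left(o \right)} = -5 + 1 = -4$)
$\left(66 + \left(\left(\left(-2\right) 5 + l{\left(4 \right)}\right) + I{\left(8,-4 \right)}\right)\right)^{2} = \left(66 + \left(\left(\left(-2\right) 5 - 4\right) + \left(3 + 8\right)\right)\right)^{2} = \left(66 + \left(\left(-10 - 4\right) + 11\right)\right)^{2} = \left(66 + \left(-14 + 11\right)\right)^{2} = \left(66 - 3\right)^{2} = 63^{2} = 3969$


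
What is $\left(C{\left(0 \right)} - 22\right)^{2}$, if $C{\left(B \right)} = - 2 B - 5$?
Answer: $729$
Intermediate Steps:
$C{\left(B \right)} = -5 - 2 B$
$\left(C{\left(0 \right)} - 22\right)^{2} = \left(\left(-5 - 0\right) - 22\right)^{2} = \left(\left(-5 + 0\right) - 22\right)^{2} = \left(-5 - 22\right)^{2} = \left(-27\right)^{2} = 729$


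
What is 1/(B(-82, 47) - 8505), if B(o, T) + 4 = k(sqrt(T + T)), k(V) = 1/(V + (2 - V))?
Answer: -2/17017 ≈ -0.00011753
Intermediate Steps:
k(V) = 1/2
B(o, T) = -7/2 (B(o, T) = -4 + 1/2 = -7/2)
1/(B(-82, 47) - 8505) = 1/(-7/2 - 8505) = 1/(-17017/2) = -2/17017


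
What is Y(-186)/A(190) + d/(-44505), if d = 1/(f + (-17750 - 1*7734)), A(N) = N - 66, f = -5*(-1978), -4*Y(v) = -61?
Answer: 21167334833/172114720560 ≈ 0.12298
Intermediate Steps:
Y(v) = 61/4 (Y(v) = -1/4*(-61) = 61/4)
f = 9890
A(N) = -66 + N
d = -1/15594 (d = 1/(9890 + (-17750 - 1*7734)) = 1/(9890 + (-17750 - 7734)) = 1/(9890 - 25484) = 1/(-15594) = -1/15594 ≈ -6.4127e-5)
Y(-186)/A(190) + d/(-44505) = 61/(4*(-66 + 190)) - 1/15594/(-44505) = (61/4)/124 - 1/15594*(-1/44505) = (61/4)*(1/124) + 1/694010970 = 61/496 + 1/694010970 = 21167334833/172114720560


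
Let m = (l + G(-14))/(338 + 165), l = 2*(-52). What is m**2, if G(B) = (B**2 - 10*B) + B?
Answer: 47524/253009 ≈ 0.18784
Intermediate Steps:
l = -104
G(B) = B**2 - 9*B
m = 218/503 (m = (-104 - 14*(-9 - 14))/(338 + 165) = (-104 - 14*(-23))/503 = (-104 + 322)*(1/503) = 218*(1/503) = 218/503 ≈ 0.43340)
m**2 = (218/503)**2 = 47524/253009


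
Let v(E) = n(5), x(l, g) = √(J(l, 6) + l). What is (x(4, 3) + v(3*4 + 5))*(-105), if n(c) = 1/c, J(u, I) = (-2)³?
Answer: -21 - 210*I ≈ -21.0 - 210.0*I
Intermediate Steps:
J(u, I) = -8
x(l, g) = √(-8 + l)
v(E) = ⅕ (v(E) = 1/5 = ⅕)
(x(4, 3) + v(3*4 + 5))*(-105) = (√(-8 + 4) + ⅕)*(-105) = (√(-4) + ⅕)*(-105) = (2*I + ⅕)*(-105) = (⅕ + 2*I)*(-105) = -21 - 210*I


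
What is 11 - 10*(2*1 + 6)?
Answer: -69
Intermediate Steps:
11 - 10*(2*1 + 6) = 11 - 10*(2 + 6) = 11 - 10*8 = 11 - 80 = -69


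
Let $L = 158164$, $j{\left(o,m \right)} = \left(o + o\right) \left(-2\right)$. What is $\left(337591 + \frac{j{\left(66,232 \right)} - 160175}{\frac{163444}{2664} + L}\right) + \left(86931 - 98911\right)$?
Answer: $\frac{34312156782561}{105378085} \approx 3.2561 \cdot 10^{5}$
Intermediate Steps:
$j{\left(o,m \right)} = - 4 o$ ($j{\left(o,m \right)} = 2 o \left(-2\right) = - 4 o$)
$\left(337591 + \frac{j{\left(66,232 \right)} - 160175}{\frac{163444}{2664} + L}\right) + \left(86931 - 98911\right) = \left(337591 + \frac{\left(-4\right) 66 - 160175}{\frac{163444}{2664} + 158164}\right) + \left(86931 - 98911\right) = \left(337591 + \frac{-264 - 160175}{163444 \cdot \frac{1}{2664} + 158164}\right) + \left(86931 - 98911\right) = \left(337591 - \frac{160439}{\frac{40861}{666} + 158164}\right) - 11980 = \left(337591 - \frac{160439}{\frac{105378085}{666}}\right) - 11980 = \left(337591 - \frac{106852374}{105378085}\right) - 11980 = \frac{35574586240861}{105378085} - 11980 = \frac{34312156782561}{105378085}$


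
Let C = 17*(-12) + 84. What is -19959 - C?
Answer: -19839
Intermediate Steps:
C = -120 (C = -204 + 84 = -120)
-19959 - C = -19959 - 1*(-120) = -19959 + 120 = -19839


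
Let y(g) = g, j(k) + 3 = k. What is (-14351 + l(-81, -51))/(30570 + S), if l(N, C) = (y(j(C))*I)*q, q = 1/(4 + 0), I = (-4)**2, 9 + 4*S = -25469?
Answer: -29134/48401 ≈ -0.60193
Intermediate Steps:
S = -12739/2 (S = -9/4 + (1/4)*(-25469) = -9/4 - 25469/4 = -12739/2 ≈ -6369.5)
j(k) = -3 + k
I = 16
q = 1/4 ≈ 0.25000
l(N, C) = -12 + 4*C (l(N, C) = ((-3 + C)*16)*(1/4) = (-48 + 16*C)*(1/4) = -12 + 4*C)
(-14351 + l(-81, -51))/(30570 + S) = (-14351 + (-12 + 4*(-51)))/(30570 - 12739/2) = (-14351 + (-12 - 204))/(48401/2) = (-14351 - 216)*(2/48401) = -14567*2/48401 = -29134/48401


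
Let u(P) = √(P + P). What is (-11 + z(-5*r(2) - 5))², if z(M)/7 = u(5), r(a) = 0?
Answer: 611 - 154*√10 ≈ 124.01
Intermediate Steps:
u(P) = √2*√P (u(P) = √(2*P) = √2*√P)
z(M) = 7*√10 (z(M) = 7*(√2*√5) = 7*√10)
(-11 + z(-5*r(2) - 5))² = (-11 + 7*√10)²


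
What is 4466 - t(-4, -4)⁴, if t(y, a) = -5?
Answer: 3841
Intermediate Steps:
4466 - t(-4, -4)⁴ = 4466 - 1*(-5)⁴ = 4466 - 1*625 = 4466 - 625 = 3841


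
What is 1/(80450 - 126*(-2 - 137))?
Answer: 1/97964 ≈ 1.0208e-5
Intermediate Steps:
1/(80450 - 126*(-2 - 137)) = 1/(80450 - 126*(-139)) = 1/(80450 + 17514) = 1/97964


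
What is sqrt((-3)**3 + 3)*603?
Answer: 1206*I*sqrt(6) ≈ 2954.1*I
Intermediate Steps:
sqrt((-3)**3 + 3)*603 = sqrt(-27 + 3)*603 = sqrt(-24)*603 = (2*I*sqrt(6))*603 = 1206*I*sqrt(6)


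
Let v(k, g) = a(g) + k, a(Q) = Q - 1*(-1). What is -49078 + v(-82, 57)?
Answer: -49102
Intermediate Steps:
a(Q) = 1 + Q (a(Q) = Q + 1 = 1 + Q)
v(k, g) = 1 + g + k (v(k, g) = (1 + g) + k = 1 + g + k)
-49078 + v(-82, 57) = -49078 + (1 + 57 - 82) = -49078 - 24 = -49102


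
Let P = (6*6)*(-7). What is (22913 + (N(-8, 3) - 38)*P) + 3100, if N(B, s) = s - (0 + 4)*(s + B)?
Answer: 29793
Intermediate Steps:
N(B, s) = -4*B - 3*s (N(B, s) = s - 4*(B + s) = s - (4*B + 4*s) = s + (-4*B - 4*s) = -4*B - 3*s)
P = -252 (P = 36*(-7) = -252)
(22913 + (N(-8, 3) - 38)*P) + 3100 = (22913 + ((-4*(-8) - 3*3) - 38)*(-252)) + 3100 = (22913 + ((32 - 9) - 38)*(-252)) + 3100 = (22913 + (23 - 38)*(-252)) + 3100 = (22913 - 15*(-252)) + 3100 = (22913 + 3780) + 3100 = 26693 + 3100 = 29793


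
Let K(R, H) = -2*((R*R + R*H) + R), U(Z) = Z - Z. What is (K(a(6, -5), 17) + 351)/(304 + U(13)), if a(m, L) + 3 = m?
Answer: 225/304 ≈ 0.74013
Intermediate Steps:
U(Z) = 0
a(m, L) = -3 + m
K(R, H) = -2*R - 2*R² - 2*H*R (K(R, H) = -2*((R² + H*R) + R) = -2*(R + R² + H*R) = -2*R - 2*R² - 2*H*R)
(K(a(6, -5), 17) + 351)/(304 + U(13)) = (-2*(-3 + 6)*(1 + 17 + (-3 + 6)) + 351)/(304 + 0) = (-2*3*(1 + 17 + 3) + 351)/304 = (-2*3*21 + 351)*(1/304) = (-126 + 351)*(1/304) = 225*(1/304) = 225/304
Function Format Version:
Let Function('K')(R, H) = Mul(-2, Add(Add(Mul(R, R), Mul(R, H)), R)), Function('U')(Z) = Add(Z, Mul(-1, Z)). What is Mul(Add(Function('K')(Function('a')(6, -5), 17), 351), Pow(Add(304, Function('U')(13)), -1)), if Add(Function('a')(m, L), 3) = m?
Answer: Rational(225, 304) ≈ 0.74013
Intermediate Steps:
Function('U')(Z) = 0
Function('a')(m, L) = Add(-3, m)
Function('K')(R, H) = Add(Mul(-2, R), Mul(-2, Pow(R, 2)), Mul(-2, H, R)) (Function('K')(R, H) = Mul(-2, Add(Add(Pow(R, 2), Mul(H, R)), R)) = Mul(-2, Add(R, Pow(R, 2), Mul(H, R))) = Add(Mul(-2, R), Mul(-2, Pow(R, 2)), Mul(-2, H, R)))
Mul(Add(Function('K')(Function('a')(6, -5), 17), 351), Pow(Add(304, Function('U')(13)), -1)) = Mul(Add(Mul(-2, Add(-3, 6), Add(1, 17, Add(-3, 6))), 351), Pow(Add(304, 0), -1)) = Mul(Add(Mul(-2, 3, Add(1, 17, 3)), 351), Pow(304, -1)) = Mul(Add(Mul(-2, 3, 21), 351), Rational(1, 304)) = Mul(Add(-126, 351), Rational(1, 304)) = Mul(225, Rational(1, 304)) = Rational(225, 304)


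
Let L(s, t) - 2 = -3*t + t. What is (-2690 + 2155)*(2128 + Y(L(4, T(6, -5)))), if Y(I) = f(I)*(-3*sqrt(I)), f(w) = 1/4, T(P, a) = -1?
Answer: -2275355/2 ≈ -1.1377e+6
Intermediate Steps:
f(w) = 1/4
L(s, t) = 2 - 2*t (L(s, t) = 2 + (-3*t + t) = 2 - 2*t)
Y(I) = -3*sqrt(I)/4 (Y(I) = (-3*sqrt(I))/4 = -3*sqrt(I)/4)
(-2690 + 2155)*(2128 + Y(L(4, T(6, -5)))) = (-2690 + 2155)*(2128 - 3*sqrt(2 - 2*(-1))/4) = -535*(2128 - 3*sqrt(2 + 2)/4) = -535*(2128 - 3*sqrt(4)/4) = -535*(2128 - 3/4*2) = -535*(2128 - 3/2) = -535*4253/2 = -2275355/2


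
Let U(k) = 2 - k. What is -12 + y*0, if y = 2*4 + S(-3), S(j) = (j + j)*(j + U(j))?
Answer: -12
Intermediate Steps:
S(j) = 4*j (S(j) = (j + j)*(j + (2 - j)) = (2*j)*2 = 4*j)
y = -4 (y = 2*4 + 4*(-3) = 8 - 12 = -4)
-12 + y*0 = -12 - 4*0 = -12 + 0 = -12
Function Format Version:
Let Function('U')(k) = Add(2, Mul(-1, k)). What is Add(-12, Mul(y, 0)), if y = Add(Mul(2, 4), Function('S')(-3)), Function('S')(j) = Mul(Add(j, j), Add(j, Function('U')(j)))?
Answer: -12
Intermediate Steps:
Function('S')(j) = Mul(4, j) (Function('S')(j) = Mul(Add(j, j), Add(j, Add(2, Mul(-1, j)))) = Mul(Mul(2, j), 2) = Mul(4, j))
y = -4 (y = Add(Mul(2, 4), Mul(4, -3)) = Add(8, -12) = -4)
Add(-12, Mul(y, 0)) = Add(-12, Mul(-4, 0)) = Add(-12, 0) = -12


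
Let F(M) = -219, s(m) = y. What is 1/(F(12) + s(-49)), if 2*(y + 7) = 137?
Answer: -2/315 ≈ -0.0063492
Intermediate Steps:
y = 123/2 (y = -7 + (1/2)*137 = -7 + 137/2 = 123/2 ≈ 61.500)
s(m) = 123/2
1/(F(12) + s(-49)) = 1/(-219 + 123/2) = 1/(-315/2) = -2/315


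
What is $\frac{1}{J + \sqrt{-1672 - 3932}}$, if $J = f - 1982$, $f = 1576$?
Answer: $- \frac{203}{85220} - \frac{i \sqrt{1401}}{85220} \approx -0.0023821 - 0.00043922 i$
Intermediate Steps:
$J = -406$ ($J = 1576 - 1982 = -406$)
$\frac{1}{J + \sqrt{-1672 - 3932}} = \frac{1}{-406 + \sqrt{-1672 - 3932}} = \frac{1}{-406 + \sqrt{-5604}} = \frac{1}{-406 + 2 i \sqrt{1401}}$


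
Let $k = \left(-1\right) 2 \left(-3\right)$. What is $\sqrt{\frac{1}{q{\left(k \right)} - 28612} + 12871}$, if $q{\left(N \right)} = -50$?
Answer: $\frac{\sqrt{10573658321862}}{28662} \approx 113.45$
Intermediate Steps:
$k = 6$ ($k = \left(-2\right) \left(-3\right) = 6$)
$\sqrt{\frac{1}{q{\left(k \right)} - 28612} + 12871} = \sqrt{\frac{1}{-50 - 28612} + 12871} = \sqrt{\frac{1}{-28662} + 12871} = \sqrt{- \frac{1}{28662} + 12871} = \sqrt{\frac{368908601}{28662}} = \frac{\sqrt{10573658321862}}{28662}$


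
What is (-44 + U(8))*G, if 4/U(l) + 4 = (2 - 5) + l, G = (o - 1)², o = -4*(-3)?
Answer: -4840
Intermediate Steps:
o = 12
G = 121 (G = (12 - 1)² = 11² = 121)
U(l) = 4/(-7 + l) (U(l) = 4/(-4 + ((2 - 5) + l)) = 4/(-4 + (-3 + l)) = 4/(-7 + l))
(-44 + U(8))*G = (-44 + 4/(-7 + 8))*121 = (-44 + 4/1)*121 = (-44 + 4*1)*121 = (-44 + 4)*121 = -40*121 = -4840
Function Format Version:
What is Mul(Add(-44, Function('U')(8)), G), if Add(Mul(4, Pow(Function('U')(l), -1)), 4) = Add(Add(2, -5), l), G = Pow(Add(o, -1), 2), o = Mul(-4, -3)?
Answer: -4840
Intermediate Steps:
o = 12
G = 121 (G = Pow(Add(12, -1), 2) = Pow(11, 2) = 121)
Function('U')(l) = Mul(4, Pow(Add(-7, l), -1)) (Function('U')(l) = Mul(4, Pow(Add(-4, Add(Add(2, -5), l)), -1)) = Mul(4, Pow(Add(-4, Add(-3, l)), -1)) = Mul(4, Pow(Add(-7, l), -1)))
Mul(Add(-44, Function('U')(8)), G) = Mul(Add(-44, Mul(4, Pow(Add(-7, 8), -1))), 121) = Mul(Add(-44, Mul(4, Pow(1, -1))), 121) = Mul(Add(-44, Mul(4, 1)), 121) = Mul(Add(-44, 4), 121) = Mul(-40, 121) = -4840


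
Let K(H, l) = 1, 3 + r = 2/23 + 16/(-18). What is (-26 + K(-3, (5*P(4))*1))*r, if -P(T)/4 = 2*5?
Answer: 19675/207 ≈ 95.048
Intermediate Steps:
P(T) = -40 (P(T) = -8*5 = -4*10 = -40)
r = -787/207 (r = -3 + (2/23 + 16/(-18)) = -3 + (2*(1/23) + 16*(-1/18)) = -3 + (2/23 - 8/9) = -3 - 166/207 = -787/207 ≈ -3.8019)
(-26 + K(-3, (5*P(4))*1))*r = (-26 + 1)*(-787/207) = -25*(-787/207) = 19675/207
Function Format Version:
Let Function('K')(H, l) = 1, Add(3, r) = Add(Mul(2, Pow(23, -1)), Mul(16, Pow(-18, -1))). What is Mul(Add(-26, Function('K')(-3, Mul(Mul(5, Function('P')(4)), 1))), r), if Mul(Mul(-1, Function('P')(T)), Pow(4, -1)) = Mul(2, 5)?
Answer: Rational(19675, 207) ≈ 95.048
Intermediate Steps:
Function('P')(T) = -40 (Function('P')(T) = Mul(-4, Mul(2, 5)) = Mul(-4, 10) = -40)
r = Rational(-787, 207) (r = Add(-3, Add(Mul(2, Pow(23, -1)), Mul(16, Pow(-18, -1)))) = Add(-3, Add(Mul(2, Rational(1, 23)), Mul(16, Rational(-1, 18)))) = Add(-3, Add(Rational(2, 23), Rational(-8, 9))) = Add(-3, Rational(-166, 207)) = Rational(-787, 207) ≈ -3.8019)
Mul(Add(-26, Function('K')(-3, Mul(Mul(5, Function('P')(4)), 1))), r) = Mul(Add(-26, 1), Rational(-787, 207)) = Mul(-25, Rational(-787, 207)) = Rational(19675, 207)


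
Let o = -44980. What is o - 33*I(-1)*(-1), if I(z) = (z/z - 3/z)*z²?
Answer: -44848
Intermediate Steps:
I(z) = z²*(1 - 3/z) (I(z) = (1 - 3/z)*z² = z²*(1 - 3/z))
o - 33*I(-1)*(-1) = -44980 - (-33)*(-3 - 1)*(-1) = -44980 - (-33)*(-4)*(-1) = -44980 - 33*4*(-1) = -44980 - 132*(-1) = -44980 + 132 = -44848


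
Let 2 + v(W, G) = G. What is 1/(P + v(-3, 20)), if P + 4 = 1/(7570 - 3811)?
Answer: 3759/52627 ≈ 0.071427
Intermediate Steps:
v(W, G) = -2 + G
P = -15035/3759 (P = -4 + 1/(7570 - 3811) = -4 + 1/3759 = -15035/3759 ≈ -3.9997)
1/(P + v(-3, 20)) = 1/(-15035/3759 + (-2 + 20)) = 1/(-15035/3759 + 18) = 1/(52627/3759) = 3759/52627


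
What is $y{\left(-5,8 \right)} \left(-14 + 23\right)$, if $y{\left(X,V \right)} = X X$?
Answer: $225$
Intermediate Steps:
$y{\left(X,V \right)} = X^{2}$
$y{\left(-5,8 \right)} \left(-14 + 23\right) = \left(-5\right)^{2} \left(-14 + 23\right) = 25 \cdot 9 = 225$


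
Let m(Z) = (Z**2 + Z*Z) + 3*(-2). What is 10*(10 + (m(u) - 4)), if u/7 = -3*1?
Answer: 8820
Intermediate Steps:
u = -21 (u = 7*(-3*1) = 7*(-3) = -21)
m(Z) = -6 + 2*Z**2 (m(Z) = (Z**2 + Z**2) - 6 = 2*Z**2 - 6 = -6 + 2*Z**2)
10*(10 + (m(u) - 4)) = 10*(10 + ((-6 + 2*(-21)**2) - 4)) = 10*(10 + ((-6 + 2*441) - 4)) = 10*(10 + ((-6 + 882) - 4)) = 10*(10 + (876 - 4)) = 10*(10 + 872) = 10*882 = 8820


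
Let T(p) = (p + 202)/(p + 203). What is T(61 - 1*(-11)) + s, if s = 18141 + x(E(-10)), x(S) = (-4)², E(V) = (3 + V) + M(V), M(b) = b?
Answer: 4993449/275 ≈ 18158.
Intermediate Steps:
E(V) = 3 + 2*V (E(V) = (3 + V) + V = 3 + 2*V)
T(p) = (202 + p)/(203 + p)
x(S) = 16
s = 18157 (s = 18141 + 16 = 18157)
T(61 - 1*(-11)) + s = (202 + (61 - 1*(-11)))/(203 + (61 - 1*(-11))) + 18157 = (202 + (61 + 11))/(203 + (61 + 11)) + 18157 = (202 + 72)/(203 + 72) + 18157 = 274/275 + 18157 = 4993449/275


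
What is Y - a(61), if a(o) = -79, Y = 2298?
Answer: 2377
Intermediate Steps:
Y - a(61) = 2298 - 1*(-79) = 2298 + 79 = 2377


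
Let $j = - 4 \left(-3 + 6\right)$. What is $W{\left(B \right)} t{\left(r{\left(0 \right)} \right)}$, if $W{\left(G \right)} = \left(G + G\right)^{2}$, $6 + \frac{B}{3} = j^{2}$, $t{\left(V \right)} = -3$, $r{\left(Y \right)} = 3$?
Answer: $-2056752$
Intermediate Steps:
$j = -12$ ($j = \left(-4\right) 3 = -12$)
$B = 414$ ($B = -18 + 3 \left(-12\right)^{2} = -18 + 3 \cdot 144 = -18 + 432 = 414$)
$W{\left(G \right)} = 4 G^{2}$ ($W{\left(G \right)} = \left(2 G\right)^{2} = 4 G^{2}$)
$W{\left(B \right)} t{\left(r{\left(0 \right)} \right)} = 4 \cdot 414^{2} \left(-3\right) = 4 \cdot 171396 \left(-3\right) = 685584 \left(-3\right) = -2056752$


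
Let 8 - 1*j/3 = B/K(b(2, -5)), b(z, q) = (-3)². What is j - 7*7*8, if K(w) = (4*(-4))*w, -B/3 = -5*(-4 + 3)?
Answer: -5893/16 ≈ -368.31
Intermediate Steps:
B = -15 (B = -(-15)*(-4 + 3) = -(-15)*(-1) = -3*5 = -15)
b(z, q) = 9
K(w) = -16*w
j = 379/16 (j = 24 - (-45)/((-16*9)) = 24 - (-45)/(-144) = 24 - (-45)*(-1)/144 = 24 - 3*5/48 = 24 - 5/16 = 379/16 ≈ 23.688)
j - 7*7*8 = 379/16 - 7*7*8 = 379/16 - 49*8 = 379/16 - 1*392 = 379/16 - 392 = -5893/16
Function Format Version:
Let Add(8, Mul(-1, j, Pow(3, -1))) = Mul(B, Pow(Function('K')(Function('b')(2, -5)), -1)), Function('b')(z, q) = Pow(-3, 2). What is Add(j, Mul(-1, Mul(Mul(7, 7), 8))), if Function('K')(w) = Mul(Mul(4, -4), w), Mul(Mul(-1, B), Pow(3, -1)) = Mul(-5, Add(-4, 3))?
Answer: Rational(-5893, 16) ≈ -368.31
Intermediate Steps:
B = -15 (B = Mul(-3, Mul(-5, Add(-4, 3))) = Mul(-3, Mul(-5, -1)) = Mul(-3, 5) = -15)
Function('b')(z, q) = 9
Function('K')(w) = Mul(-16, w)
j = Rational(379, 16) (j = Add(24, Mul(-3, Mul(-15, Pow(Mul(-16, 9), -1)))) = Add(24, Mul(-3, Mul(-15, Pow(-144, -1)))) = Add(24, Mul(-3, Mul(-15, Rational(-1, 144)))) = Add(24, Mul(-3, Rational(5, 48))) = Add(24, Rational(-5, 16)) = Rational(379, 16) ≈ 23.688)
Add(j, Mul(-1, Mul(Mul(7, 7), 8))) = Add(Rational(379, 16), Mul(-1, Mul(Mul(7, 7), 8))) = Add(Rational(379, 16), Mul(-1, Mul(49, 8))) = Add(Rational(379, 16), Mul(-1, 392)) = Add(Rational(379, 16), -392) = Rational(-5893, 16)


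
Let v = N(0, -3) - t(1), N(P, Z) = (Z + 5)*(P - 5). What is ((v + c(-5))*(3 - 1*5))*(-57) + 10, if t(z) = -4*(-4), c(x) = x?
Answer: -3524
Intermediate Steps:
t(z) = 16
N(P, Z) = (-5 + P)*(5 + Z) (N(P, Z) = (5 + Z)*(-5 + P) = (-5 + P)*(5 + Z))
v = -26 (v = (-25 - 5*(-3) + 5*0 + 0*(-3)) - 1*16 = (-25 + 15 + 0 + 0) - 16 = -10 - 16 = -26)
((v + c(-5))*(3 - 1*5))*(-57) + 10 = ((-26 - 5)*(3 - 1*5))*(-57) + 10 = -31*(3 - 5)*(-57) + 10 = -31*(-2)*(-57) + 10 = 62*(-57) + 10 = -3534 + 10 = -3524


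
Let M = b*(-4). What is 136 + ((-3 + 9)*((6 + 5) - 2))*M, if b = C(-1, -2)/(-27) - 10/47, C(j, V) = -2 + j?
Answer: 7424/47 ≈ 157.96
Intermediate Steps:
b = -43/423 (b = (-2 - 1)/(-27) - 10/47 = -3*(-1/27) - 10*1/47 = ⅑ - 10/47 = -43/423 ≈ -0.10165)
M = 172/423 (M = -43/423*(-4) = 172/423 ≈ 0.40662)
136 + ((-3 + 9)*((6 + 5) - 2))*M = 136 + ((-3 + 9)*((6 + 5) - 2))*(172/423) = 136 + (6*(11 - 2))*(172/423) = 136 + (6*9)*(172/423) = 136 + 54*(172/423) = 136 + 1032/47 = 7424/47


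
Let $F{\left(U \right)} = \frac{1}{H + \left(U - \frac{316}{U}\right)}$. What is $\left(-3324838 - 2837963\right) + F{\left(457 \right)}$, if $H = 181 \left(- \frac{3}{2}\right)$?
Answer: $- \frac{1040989530001}{168915} \approx -6.1628 \cdot 10^{6}$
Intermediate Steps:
$H = - \frac{543}{2}$ ($H = 181 \left(\left(-3\right) \frac{1}{2}\right) = 181 \left(- \frac{3}{2}\right) = - \frac{543}{2} \approx -271.5$)
$F{\left(U \right)} = \frac{1}{- \frac{543}{2} + U - \frac{316}{U}}$ ($F{\left(U \right)} = \frac{1}{- \frac{543}{2} + \left(U - \frac{316}{U}\right)} = \frac{1}{- \frac{543}{2} + U - \frac{316}{U}}$)
$\left(-3324838 - 2837963\right) + F{\left(457 \right)} = \left(-3324838 - 2837963\right) + 2 \cdot 457 \frac{1}{-632 - 248151 + 2 \cdot 457^{2}} = -6162801 + 2 \cdot 457 \frac{1}{-632 - 248151 + 2 \cdot 208849} = -6162801 + 2 \cdot 457 \frac{1}{-632 - 248151 + 417698} = -6162801 + 2 \cdot 457 \cdot \frac{1}{168915} = -6162801 + \frac{914}{168915} = - \frac{1040989530001}{168915}$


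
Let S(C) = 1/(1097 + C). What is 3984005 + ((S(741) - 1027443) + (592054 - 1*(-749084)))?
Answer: 7899172601/1838 ≈ 4.2977e+6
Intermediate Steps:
3984005 + ((S(741) - 1027443) + (592054 - 1*(-749084))) = 3984005 + ((1/(1097 + 741) - 1027443) + (592054 - 1*(-749084))) = 3984005 + ((1/1838 - 1027443) + (592054 + 749084)) = 3984005 + ((1/1838 - 1027443) + 1341138) = 3984005 + (-1888440233/1838 + 1341138) = 3984005 + 576571411/1838 = 7899172601/1838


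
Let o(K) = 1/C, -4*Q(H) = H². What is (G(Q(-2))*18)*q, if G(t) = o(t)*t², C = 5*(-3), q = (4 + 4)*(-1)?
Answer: 48/5 ≈ 9.6000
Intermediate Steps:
q = -8 (q = 8*(-1) = -8)
C = -15
Q(H) = -H²/4
o(K) = -1/15 (o(K) = 1/(-15) = -1/15)
G(t) = -t²/15
(G(Q(-2))*18)*q = (-1²/15*18)*(-8) = (-(-¼*4)²/15*18)*(-8) = (-1/15*(-1)²*18)*(-8) = (-1/15*1*18)*(-8) = -1/15*18*(-8) = -6/5*(-8) = 48/5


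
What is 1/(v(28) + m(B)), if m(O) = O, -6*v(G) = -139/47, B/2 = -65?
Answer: -282/36521 ≈ -0.0077216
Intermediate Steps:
B = -130 (B = 2*(-65) = -130)
v(G) = 139/282 (v(G) = -(-139)/(6*47) = -⅙*(-139/47) = 139/282)
1/(v(28) + m(B)) = 1/(139/282 - 130) = 1/(-36521/282) = -282/36521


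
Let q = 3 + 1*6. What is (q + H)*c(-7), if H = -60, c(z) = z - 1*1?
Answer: 408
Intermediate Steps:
c(z) = -1 + z (c(z) = z - 1 = -1 + z)
q = 9 (q = 3 + 6 = 9)
(q + H)*c(-7) = (9 - 60)*(-1 - 7) = -51*(-8) = 408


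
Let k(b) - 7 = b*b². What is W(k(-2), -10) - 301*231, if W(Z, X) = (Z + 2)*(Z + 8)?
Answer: -69524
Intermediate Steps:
k(b) = 7 + b³ (k(b) = 7 + b*b² = 7 + b³)
W(Z, X) = (2 + Z)*(8 + Z)
W(k(-2), -10) - 301*231 = (16 + (7 + (-2)³)² + 10*(7 + (-2)³)) - 301*231 = (16 + (7 - 8)² + 10*(7 - 8)) - 69531 = (16 + (-1)² + 10*(-1)) - 69531 = (16 + 1 - 10) - 69531 = 7 - 69531 = -69524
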